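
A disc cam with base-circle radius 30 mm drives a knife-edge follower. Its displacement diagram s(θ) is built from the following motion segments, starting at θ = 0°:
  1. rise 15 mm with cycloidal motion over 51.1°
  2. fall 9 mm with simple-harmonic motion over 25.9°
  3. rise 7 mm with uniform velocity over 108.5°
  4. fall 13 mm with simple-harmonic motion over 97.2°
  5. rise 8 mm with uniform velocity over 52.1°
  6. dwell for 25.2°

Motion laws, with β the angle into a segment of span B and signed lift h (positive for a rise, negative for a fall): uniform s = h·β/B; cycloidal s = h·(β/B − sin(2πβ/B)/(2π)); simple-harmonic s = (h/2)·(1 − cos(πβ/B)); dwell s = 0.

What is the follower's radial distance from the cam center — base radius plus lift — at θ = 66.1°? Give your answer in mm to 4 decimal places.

seg 1 [0°–51.1°] cycloidal, h=15: full span → s += 15 → s = 15.0000
seg 2 [51.1°–77°] simple-harmonic, h=-9: θ=66.1° here. β=15, B=25.9. -9/2·(1 − cos(π·0.5792)) = -5.6075 → s = 9.3925
radial distance = base radius + s = 30 + 9.3925 = 39.3925

39.3925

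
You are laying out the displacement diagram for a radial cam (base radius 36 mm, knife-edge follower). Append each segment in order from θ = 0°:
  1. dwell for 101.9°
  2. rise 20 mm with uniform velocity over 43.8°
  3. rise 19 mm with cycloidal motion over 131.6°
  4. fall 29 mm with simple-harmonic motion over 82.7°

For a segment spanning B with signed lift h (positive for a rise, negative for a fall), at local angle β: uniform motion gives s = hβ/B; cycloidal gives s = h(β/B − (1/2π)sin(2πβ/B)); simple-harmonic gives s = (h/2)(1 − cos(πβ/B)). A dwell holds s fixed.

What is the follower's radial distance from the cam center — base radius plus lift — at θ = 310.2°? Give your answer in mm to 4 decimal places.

seg 1 [0°–101.9°] dwell: s stays 0.0000
seg 2 [101.9°–145.7°] uniform, h=20: full span → s += 20 → s = 20.0000
seg 3 [145.7°–277.3°] cycloidal, h=19: full span → s += 19 → s = 39.0000
seg 4 [277.3°–360°] simple-harmonic, h=-29: θ=310.2° here. β=32.9, B=82.7. -29/2·(1 − cos(π·0.3978)) = -9.9251 → s = 29.0749
radial distance = base radius + s = 36 + 29.0749 = 65.0749

65.0749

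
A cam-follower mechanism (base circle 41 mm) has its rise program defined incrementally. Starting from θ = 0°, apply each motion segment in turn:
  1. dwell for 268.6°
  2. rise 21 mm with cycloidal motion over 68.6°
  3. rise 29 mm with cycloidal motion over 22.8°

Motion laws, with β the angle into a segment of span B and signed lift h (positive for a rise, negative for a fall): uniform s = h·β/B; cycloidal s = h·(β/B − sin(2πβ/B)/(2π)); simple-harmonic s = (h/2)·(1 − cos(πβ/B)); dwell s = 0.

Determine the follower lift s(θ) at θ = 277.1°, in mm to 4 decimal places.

seg 1 [0°–268.6°] dwell: s stays 0.0000
seg 2 [268.6°–337.2°] cycloidal, h=21: θ=277.1° here. β=8.5, B=68.6. 21·(0.1239 − sin(2π·0.1239)/(2π)) = 0.2550 → s = 0.2550

0.2550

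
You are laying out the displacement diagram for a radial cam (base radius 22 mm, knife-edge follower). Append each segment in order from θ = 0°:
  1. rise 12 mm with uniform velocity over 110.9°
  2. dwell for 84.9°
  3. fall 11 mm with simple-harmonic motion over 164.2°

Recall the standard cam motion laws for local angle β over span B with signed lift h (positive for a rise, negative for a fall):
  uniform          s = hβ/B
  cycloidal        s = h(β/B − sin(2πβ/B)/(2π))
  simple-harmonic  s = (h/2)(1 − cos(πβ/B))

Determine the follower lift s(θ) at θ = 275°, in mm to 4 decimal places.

seg 1 [0°–110.9°] uniform, h=12: full span → s += 12 → s = 12.0000
seg 2 [110.9°–195.8°] dwell: s stays 12.0000
seg 3 [195.8°–360°] simple-harmonic, h=-11: θ=275° here. β=79.2, B=164.2. -11/2·(1 − cos(π·0.4823)) = -5.1950 → s = 6.8050

6.8050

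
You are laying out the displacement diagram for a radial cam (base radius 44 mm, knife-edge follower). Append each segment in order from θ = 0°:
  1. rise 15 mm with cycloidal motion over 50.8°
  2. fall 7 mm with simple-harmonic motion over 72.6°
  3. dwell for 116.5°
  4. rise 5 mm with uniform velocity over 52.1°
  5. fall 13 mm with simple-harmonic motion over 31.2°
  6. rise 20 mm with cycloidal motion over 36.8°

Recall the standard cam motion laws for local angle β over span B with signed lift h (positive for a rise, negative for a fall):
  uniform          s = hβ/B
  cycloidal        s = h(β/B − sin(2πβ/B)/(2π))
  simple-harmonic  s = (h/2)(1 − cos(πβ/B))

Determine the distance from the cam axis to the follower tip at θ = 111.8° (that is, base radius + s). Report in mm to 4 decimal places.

seg 1 [0°–50.8°] cycloidal, h=15: full span → s += 15 → s = 15.0000
seg 2 [50.8°–123.4°] simple-harmonic, h=-7: θ=111.8° here. β=61, B=72.6. -7/2·(1 − cos(π·0.8402)) = -6.5682 → s = 8.4318
radial distance = base radius + s = 44 + 8.4318 = 52.4318

52.4318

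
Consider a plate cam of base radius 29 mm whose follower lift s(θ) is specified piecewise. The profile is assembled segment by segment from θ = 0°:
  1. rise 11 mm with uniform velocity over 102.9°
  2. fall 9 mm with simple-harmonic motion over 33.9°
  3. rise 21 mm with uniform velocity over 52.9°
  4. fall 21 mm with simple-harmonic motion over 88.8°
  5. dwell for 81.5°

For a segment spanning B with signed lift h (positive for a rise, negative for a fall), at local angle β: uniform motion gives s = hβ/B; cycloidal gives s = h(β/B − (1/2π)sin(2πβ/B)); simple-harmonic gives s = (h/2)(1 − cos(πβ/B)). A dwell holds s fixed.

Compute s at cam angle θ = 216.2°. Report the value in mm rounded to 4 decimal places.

seg 1 [0°–102.9°] uniform, h=11: full span → s += 11 → s = 11.0000
seg 2 [102.9°–136.8°] simple-harmonic, h=-9: full span → s += -9 → s = 2.0000
seg 3 [136.8°–189.7°] uniform, h=21: full span → s += 21 → s = 23.0000
seg 4 [189.7°–278.5°] simple-harmonic, h=-21: θ=216.2° here. β=26.5, B=88.8. -21/2·(1 − cos(π·0.2984)) = -4.2863 → s = 18.7137

18.7137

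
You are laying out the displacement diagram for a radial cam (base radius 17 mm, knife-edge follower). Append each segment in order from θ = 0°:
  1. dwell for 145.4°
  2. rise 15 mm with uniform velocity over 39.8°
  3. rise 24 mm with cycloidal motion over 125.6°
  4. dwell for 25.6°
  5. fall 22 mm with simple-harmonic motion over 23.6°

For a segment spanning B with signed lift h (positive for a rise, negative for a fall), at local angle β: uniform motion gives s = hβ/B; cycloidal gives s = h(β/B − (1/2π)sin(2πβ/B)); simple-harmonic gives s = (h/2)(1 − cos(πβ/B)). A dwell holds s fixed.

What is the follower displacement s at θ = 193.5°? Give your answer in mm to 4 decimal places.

seg 1 [0°–145.4°] dwell: s stays 0.0000
seg 2 [145.4°–185.2°] uniform, h=15: full span → s += 15 → s = 15.0000
seg 3 [185.2°–310.8°] cycloidal, h=24: θ=193.5° here. β=8.3, B=125.6. 24·(0.0661 − sin(2π·0.0661)/(2π)) = 0.0452 → s = 15.0452

15.0452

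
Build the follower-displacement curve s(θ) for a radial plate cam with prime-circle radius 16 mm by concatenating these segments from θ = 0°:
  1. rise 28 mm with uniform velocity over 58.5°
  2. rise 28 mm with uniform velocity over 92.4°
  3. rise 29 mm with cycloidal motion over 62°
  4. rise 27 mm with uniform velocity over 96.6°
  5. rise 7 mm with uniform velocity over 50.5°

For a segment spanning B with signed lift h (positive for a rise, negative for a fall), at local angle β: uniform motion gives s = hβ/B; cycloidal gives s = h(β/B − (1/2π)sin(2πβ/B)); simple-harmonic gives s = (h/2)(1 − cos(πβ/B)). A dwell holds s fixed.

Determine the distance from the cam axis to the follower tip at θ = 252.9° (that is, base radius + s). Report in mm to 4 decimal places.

seg 1 [0°–58.5°] uniform, h=28: full span → s += 28 → s = 28.0000
seg 2 [58.5°–150.9°] uniform, h=28: full span → s += 28 → s = 56.0000
seg 3 [150.9°–212.9°] cycloidal, h=29: full span → s += 29 → s = 85.0000
seg 4 [212.9°–309.5°] uniform, h=27: θ=252.9° here. β=40, B=96.6. 27·40/96.6 = 11.1801 → s = 96.1801
radial distance = base radius + s = 16 + 96.1801 = 112.1801

112.1801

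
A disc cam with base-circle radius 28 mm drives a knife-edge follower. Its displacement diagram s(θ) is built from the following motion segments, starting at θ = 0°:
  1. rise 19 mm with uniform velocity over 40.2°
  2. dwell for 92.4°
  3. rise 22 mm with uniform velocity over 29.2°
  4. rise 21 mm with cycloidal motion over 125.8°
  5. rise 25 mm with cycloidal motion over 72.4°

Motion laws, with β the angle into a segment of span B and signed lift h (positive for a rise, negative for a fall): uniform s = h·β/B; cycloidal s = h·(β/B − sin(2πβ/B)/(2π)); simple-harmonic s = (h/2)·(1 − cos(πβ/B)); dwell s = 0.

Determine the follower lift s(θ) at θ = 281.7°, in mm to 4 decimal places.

seg 1 [0°–40.2°] uniform, h=19: full span → s += 19 → s = 19.0000
seg 2 [40.2°–132.6°] dwell: s stays 19.0000
seg 3 [132.6°–161.8°] uniform, h=22: full span → s += 22 → s = 41.0000
seg 4 [161.8°–287.6°] cycloidal, h=21: θ=281.7° here. β=119.9, B=125.8. 21·(0.9531 − sin(2π·0.9531)/(2π)) = 20.9858 → s = 61.9858

61.9858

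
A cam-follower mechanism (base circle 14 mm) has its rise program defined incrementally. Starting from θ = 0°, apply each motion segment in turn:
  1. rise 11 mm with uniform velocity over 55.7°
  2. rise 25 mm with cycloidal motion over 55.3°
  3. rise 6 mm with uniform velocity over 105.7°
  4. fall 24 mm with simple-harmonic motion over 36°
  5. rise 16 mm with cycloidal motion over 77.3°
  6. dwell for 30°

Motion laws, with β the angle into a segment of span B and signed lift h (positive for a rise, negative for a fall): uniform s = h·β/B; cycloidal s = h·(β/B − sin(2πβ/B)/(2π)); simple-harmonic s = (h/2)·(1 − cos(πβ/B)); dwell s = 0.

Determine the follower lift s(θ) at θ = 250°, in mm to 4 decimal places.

seg 1 [0°–55.7°] uniform, h=11: full span → s += 11 → s = 11.0000
seg 2 [55.7°–111°] cycloidal, h=25: full span → s += 25 → s = 36.0000
seg 3 [111°–216.7°] uniform, h=6: full span → s += 6 → s = 42.0000
seg 4 [216.7°–252.7°] simple-harmonic, h=-24: θ=250° here. β=33.3, B=36. -24/2·(1 − cos(π·0.9250)) = -23.6684 → s = 18.3316

18.3316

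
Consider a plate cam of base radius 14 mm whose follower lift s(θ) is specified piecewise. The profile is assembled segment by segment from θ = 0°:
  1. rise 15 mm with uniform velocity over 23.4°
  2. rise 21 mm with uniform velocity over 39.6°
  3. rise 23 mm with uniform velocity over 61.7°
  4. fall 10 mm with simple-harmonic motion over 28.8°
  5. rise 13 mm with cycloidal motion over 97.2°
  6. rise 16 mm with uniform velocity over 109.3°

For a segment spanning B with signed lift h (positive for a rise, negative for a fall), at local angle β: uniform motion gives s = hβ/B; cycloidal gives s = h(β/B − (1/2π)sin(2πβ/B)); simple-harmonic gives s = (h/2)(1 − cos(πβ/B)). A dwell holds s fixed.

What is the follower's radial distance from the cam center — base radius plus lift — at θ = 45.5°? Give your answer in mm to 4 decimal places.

seg 1 [0°–23.4°] uniform, h=15: full span → s += 15 → s = 15.0000
seg 2 [23.4°–63°] uniform, h=21: θ=45.5° here. β=22.1, B=39.6. 21·22.1/39.6 = 11.7197 → s = 26.7197
radial distance = base radius + s = 14 + 26.7197 = 40.7197

40.7197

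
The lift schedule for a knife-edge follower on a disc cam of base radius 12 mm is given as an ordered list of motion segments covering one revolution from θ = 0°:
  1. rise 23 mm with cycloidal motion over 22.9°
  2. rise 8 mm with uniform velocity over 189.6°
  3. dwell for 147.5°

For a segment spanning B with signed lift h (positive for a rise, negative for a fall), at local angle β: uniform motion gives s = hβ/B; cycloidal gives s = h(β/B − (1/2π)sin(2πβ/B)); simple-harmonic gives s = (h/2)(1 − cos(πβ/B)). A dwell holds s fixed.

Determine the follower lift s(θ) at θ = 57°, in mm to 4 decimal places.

seg 1 [0°–22.9°] cycloidal, h=23: full span → s += 23 → s = 23.0000
seg 2 [22.9°–212.5°] uniform, h=8: θ=57° here. β=34.1, B=189.6. 8·34.1/189.6 = 1.4388 → s = 24.4388

24.4388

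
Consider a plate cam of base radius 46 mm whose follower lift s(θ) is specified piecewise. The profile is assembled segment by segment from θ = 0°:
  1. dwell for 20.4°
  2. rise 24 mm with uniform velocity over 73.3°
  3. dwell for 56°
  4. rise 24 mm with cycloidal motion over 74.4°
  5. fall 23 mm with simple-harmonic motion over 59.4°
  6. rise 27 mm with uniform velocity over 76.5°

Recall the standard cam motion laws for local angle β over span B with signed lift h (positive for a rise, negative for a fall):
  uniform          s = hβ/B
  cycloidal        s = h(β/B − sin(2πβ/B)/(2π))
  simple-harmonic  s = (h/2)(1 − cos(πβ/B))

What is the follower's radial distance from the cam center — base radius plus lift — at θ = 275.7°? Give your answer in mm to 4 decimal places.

seg 1 [0°–20.4°] dwell: s stays 0.0000
seg 2 [20.4°–93.7°] uniform, h=24: full span → s += 24 → s = 24.0000
seg 3 [93.7°–149.7°] dwell: s stays 24.0000
seg 4 [149.7°–224.1°] cycloidal, h=24: full span → s += 24 → s = 48.0000
seg 5 [224.1°–283.5°] simple-harmonic, h=-23: θ=275.7° here. β=51.6, B=59.4. -23/2·(1 − cos(π·0.8687)) = -22.0352 → s = 25.9648
radial distance = base radius + s = 46 + 25.9648 = 71.9648

71.9648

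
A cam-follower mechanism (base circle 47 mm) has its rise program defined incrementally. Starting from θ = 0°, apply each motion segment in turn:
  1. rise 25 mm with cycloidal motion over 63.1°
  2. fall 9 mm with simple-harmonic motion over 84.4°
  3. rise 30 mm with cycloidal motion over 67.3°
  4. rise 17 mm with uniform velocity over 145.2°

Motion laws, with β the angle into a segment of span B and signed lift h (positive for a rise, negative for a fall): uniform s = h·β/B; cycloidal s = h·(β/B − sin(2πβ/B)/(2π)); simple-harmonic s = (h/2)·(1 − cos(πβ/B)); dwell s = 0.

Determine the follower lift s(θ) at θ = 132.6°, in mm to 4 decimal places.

seg 1 [0°–63.1°] cycloidal, h=25: full span → s += 25 → s = 25.0000
seg 2 [63.1°–147.5°] simple-harmonic, h=-9: θ=132.6° here. β=69.5, B=84.4. -9/2·(1 − cos(π·0.8235)) = -8.3255 → s = 16.6745

16.6745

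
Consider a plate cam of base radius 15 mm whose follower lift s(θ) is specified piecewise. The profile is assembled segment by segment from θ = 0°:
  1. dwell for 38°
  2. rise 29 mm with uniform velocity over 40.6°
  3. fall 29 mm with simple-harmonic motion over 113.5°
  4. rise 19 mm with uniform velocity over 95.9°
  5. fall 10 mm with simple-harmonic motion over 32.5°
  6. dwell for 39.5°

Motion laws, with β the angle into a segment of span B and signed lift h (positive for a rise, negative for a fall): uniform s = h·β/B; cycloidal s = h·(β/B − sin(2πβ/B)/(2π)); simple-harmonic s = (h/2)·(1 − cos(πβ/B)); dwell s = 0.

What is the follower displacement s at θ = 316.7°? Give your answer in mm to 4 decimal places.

seg 1 [0°–38°] dwell: s stays 0.0000
seg 2 [38°–78.6°] uniform, h=29: full span → s += 29 → s = 29.0000
seg 3 [78.6°–192.1°] simple-harmonic, h=-29: full span → s += -29 → s = 0.0000
seg 4 [192.1°–288°] uniform, h=19: full span → s += 19 → s = 19.0000
seg 5 [288°–320.5°] simple-harmonic, h=-10: θ=316.7° here. β=28.7, B=32.5. -10/2·(1 − cos(π·0.8831)) = -9.6665 → s = 9.3335

9.3335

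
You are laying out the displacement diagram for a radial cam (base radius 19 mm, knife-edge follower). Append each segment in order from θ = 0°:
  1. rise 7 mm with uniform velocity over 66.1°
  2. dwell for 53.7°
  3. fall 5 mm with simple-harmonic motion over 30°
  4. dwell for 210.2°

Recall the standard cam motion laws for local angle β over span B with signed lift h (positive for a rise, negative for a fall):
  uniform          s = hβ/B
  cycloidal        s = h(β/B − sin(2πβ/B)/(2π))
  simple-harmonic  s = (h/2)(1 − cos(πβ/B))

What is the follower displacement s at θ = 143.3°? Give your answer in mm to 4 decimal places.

seg 1 [0°–66.1°] uniform, h=7: full span → s += 7 → s = 7.0000
seg 2 [66.1°–119.8°] dwell: s stays 7.0000
seg 3 [119.8°–149.8°] simple-harmonic, h=-5: θ=143.3° here. β=23.5, B=30. -5/2·(1 − cos(π·0.7833)) = -4.4429 → s = 2.5571

2.5571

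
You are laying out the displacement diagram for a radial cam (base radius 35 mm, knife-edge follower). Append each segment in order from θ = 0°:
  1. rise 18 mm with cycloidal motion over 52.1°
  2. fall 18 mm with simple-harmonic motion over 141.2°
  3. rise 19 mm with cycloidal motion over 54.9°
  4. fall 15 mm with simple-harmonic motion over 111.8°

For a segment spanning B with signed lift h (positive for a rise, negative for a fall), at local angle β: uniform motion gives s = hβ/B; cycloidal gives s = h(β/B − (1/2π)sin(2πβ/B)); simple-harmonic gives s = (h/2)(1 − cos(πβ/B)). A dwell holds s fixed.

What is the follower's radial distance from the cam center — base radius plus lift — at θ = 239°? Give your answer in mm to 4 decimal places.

seg 1 [0°–52.1°] cycloidal, h=18: full span → s += 18 → s = 18.0000
seg 2 [52.1°–193.3°] simple-harmonic, h=-18: full span → s += -18 → s = 0.0000
seg 3 [193.3°–248.2°] cycloidal, h=19: θ=239° here. β=45.7, B=54.9. 19·(0.8324 − sin(2π·0.8324)/(2π)) = 18.4435 → s = 18.4435
radial distance = base radius + s = 35 + 18.4435 = 53.4435

53.4435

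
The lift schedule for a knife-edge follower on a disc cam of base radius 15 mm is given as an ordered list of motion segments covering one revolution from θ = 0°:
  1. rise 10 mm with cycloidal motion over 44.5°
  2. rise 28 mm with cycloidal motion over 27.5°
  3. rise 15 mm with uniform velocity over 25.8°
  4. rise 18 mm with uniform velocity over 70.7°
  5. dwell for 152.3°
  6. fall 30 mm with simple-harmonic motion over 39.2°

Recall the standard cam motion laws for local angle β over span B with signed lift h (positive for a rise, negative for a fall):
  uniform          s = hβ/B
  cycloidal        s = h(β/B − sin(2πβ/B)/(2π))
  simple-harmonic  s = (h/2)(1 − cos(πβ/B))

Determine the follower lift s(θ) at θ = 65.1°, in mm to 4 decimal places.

seg 1 [0°–44.5°] cycloidal, h=10: full span → s += 10 → s = 10.0000
seg 2 [44.5°–72°] cycloidal, h=28: θ=65.1° here. β=20.6, B=27.5. 28·(0.7491 − sin(2π·0.7491)/(2π)) = 25.4308 → s = 35.4308

35.4308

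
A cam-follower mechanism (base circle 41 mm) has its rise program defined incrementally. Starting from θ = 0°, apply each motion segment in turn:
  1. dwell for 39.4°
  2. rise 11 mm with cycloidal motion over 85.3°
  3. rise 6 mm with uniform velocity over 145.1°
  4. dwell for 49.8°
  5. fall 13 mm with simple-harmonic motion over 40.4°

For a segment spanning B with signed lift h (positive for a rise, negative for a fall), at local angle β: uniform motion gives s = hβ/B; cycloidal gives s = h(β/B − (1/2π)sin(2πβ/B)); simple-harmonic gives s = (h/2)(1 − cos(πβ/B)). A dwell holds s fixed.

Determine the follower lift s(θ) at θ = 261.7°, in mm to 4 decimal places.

seg 1 [0°–39.4°] dwell: s stays 0.0000
seg 2 [39.4°–124.7°] cycloidal, h=11: full span → s += 11 → s = 11.0000
seg 3 [124.7°–269.8°] uniform, h=6: θ=261.7° here. β=137, B=145.1. 6·137/145.1 = 5.6651 → s = 16.6651

16.6651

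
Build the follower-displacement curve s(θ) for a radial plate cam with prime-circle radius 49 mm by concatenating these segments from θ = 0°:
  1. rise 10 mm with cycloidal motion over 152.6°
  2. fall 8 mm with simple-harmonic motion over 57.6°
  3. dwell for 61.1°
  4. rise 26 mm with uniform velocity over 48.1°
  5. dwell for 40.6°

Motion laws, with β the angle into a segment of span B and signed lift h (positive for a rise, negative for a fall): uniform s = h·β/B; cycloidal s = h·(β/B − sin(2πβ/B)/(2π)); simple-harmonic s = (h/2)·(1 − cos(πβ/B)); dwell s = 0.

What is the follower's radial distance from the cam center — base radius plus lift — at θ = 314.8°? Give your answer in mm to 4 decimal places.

seg 1 [0°–152.6°] cycloidal, h=10: full span → s += 10 → s = 10.0000
seg 2 [152.6°–210.2°] simple-harmonic, h=-8: full span → s += -8 → s = 2.0000
seg 3 [210.2°–271.3°] dwell: s stays 2.0000
seg 4 [271.3°–319.4°] uniform, h=26: θ=314.8° here. β=43.5, B=48.1. 26·43.5/48.1 = 23.5135 → s = 25.5135
radial distance = base radius + s = 49 + 25.5135 = 74.5135

74.5135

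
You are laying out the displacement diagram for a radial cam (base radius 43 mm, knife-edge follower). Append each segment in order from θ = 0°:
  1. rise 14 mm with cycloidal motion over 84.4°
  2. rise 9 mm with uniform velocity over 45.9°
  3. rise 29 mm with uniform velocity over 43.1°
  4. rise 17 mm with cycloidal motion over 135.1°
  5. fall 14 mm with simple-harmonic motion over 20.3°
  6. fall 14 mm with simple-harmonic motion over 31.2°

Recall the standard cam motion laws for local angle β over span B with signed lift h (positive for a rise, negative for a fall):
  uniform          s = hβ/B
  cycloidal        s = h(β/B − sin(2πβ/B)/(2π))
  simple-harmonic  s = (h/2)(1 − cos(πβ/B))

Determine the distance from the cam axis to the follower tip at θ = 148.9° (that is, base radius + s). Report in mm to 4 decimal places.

seg 1 [0°–84.4°] cycloidal, h=14: full span → s += 14 → s = 14.0000
seg 2 [84.4°–130.3°] uniform, h=9: full span → s += 9 → s = 23.0000
seg 3 [130.3°–173.4°] uniform, h=29: θ=148.9° here. β=18.6, B=43.1. 29·18.6/43.1 = 12.5151 → s = 35.5151
radial distance = base radius + s = 43 + 35.5151 = 78.5151

78.5151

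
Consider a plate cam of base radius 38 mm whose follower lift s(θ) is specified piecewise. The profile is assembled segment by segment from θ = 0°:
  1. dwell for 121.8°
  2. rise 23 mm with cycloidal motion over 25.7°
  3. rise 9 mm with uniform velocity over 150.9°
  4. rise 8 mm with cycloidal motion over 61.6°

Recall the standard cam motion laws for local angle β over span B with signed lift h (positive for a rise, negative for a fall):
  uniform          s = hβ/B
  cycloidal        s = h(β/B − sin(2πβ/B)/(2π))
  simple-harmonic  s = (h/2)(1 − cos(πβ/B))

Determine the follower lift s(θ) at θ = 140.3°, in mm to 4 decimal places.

seg 1 [0°–121.8°] dwell: s stays 0.0000
seg 2 [121.8°–147.5°] cycloidal, h=23: θ=140.3° here. β=18.5, B=25.7. 23·(0.7198 − sin(2π·0.7198)/(2π)) = 20.1515 → s = 20.1515

20.1515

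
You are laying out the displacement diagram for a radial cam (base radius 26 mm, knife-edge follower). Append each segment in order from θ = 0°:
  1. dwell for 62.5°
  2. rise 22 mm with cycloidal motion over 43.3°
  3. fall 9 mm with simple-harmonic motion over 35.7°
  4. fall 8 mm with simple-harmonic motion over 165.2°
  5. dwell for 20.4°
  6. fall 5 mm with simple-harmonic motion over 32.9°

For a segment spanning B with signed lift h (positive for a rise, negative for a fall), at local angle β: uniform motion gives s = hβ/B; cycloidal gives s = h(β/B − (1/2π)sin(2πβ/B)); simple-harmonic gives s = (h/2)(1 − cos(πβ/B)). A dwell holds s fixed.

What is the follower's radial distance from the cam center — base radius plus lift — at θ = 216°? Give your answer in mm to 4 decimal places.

seg 1 [0°–62.5°] dwell: s stays 0.0000
seg 2 [62.5°–105.8°] cycloidal, h=22: full span → s += 22 → s = 22.0000
seg 3 [105.8°–141.5°] simple-harmonic, h=-9: full span → s += -9 → s = 13.0000
seg 4 [141.5°–306.7°] simple-harmonic, h=-8: θ=216° here. β=74.5, B=165.2. -8/2·(1 − cos(π·0.4510)) = -3.3863 → s = 9.6137
radial distance = base radius + s = 26 + 9.6137 = 35.6137

35.6137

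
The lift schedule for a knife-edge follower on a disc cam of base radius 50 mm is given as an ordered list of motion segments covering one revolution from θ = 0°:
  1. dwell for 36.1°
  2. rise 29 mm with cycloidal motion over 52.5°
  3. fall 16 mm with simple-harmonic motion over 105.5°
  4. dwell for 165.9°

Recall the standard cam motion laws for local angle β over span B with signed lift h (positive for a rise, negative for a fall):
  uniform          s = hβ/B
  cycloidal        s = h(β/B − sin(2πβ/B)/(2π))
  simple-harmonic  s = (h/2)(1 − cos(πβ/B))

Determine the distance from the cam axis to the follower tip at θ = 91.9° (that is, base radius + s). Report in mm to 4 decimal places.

seg 1 [0°–36.1°] dwell: s stays 0.0000
seg 2 [36.1°–88.6°] cycloidal, h=29: full span → s += 29 → s = 29.0000
seg 3 [88.6°–194.1°] simple-harmonic, h=-16: θ=91.9° here. β=3.3, B=105.5. -16/2·(1 − cos(π·0.0313)) = -0.0386 → s = 28.9614
radial distance = base radius + s = 50 + 28.9614 = 78.9614

78.9614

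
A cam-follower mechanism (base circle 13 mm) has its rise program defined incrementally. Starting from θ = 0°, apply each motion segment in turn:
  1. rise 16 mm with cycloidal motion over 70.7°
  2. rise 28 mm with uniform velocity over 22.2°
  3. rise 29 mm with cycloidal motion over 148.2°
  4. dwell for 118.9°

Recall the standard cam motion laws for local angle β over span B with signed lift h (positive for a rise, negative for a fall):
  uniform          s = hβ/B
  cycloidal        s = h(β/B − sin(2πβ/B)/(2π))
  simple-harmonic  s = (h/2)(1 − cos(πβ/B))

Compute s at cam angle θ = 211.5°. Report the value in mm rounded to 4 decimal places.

seg 1 [0°–70.7°] cycloidal, h=16: full span → s += 16 → s = 16.0000
seg 2 [70.7°–92.9°] uniform, h=28: full span → s += 28 → s = 44.0000
seg 3 [92.9°–241.1°] cycloidal, h=29: θ=211.5° here. β=118.6, B=148.2. 29·(0.8003 − sin(2π·0.8003)/(2π)) = 27.5950 → s = 71.5950

71.5950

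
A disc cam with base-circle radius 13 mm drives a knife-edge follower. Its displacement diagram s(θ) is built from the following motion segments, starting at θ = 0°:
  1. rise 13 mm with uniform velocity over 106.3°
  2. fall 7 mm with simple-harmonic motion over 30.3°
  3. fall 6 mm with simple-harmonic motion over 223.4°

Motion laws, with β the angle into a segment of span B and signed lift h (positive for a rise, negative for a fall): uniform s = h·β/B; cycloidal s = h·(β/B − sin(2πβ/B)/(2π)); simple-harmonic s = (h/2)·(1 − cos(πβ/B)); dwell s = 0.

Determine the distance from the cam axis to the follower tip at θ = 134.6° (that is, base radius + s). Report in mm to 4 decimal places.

seg 1 [0°–106.3°] uniform, h=13: full span → s += 13 → s = 13.0000
seg 2 [106.3°–136.6°] simple-harmonic, h=-7: θ=134.6° here. β=28.3, B=30.3. -7/2·(1 − cos(π·0.9340)) = -6.9250 → s = 6.0750
radial distance = base radius + s = 13 + 6.0750 = 19.0750

19.0750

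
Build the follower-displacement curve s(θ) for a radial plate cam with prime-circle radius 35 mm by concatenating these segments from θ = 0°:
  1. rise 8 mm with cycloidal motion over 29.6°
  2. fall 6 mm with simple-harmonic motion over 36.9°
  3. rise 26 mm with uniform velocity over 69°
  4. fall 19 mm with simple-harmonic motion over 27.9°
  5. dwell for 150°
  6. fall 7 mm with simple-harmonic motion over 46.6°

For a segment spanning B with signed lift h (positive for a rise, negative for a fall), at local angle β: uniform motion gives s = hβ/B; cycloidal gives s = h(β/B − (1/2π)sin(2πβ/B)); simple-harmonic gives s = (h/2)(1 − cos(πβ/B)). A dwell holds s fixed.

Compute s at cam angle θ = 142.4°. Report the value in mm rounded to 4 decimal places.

seg 1 [0°–29.6°] cycloidal, h=8: full span → s += 8 → s = 8.0000
seg 2 [29.6°–66.5°] simple-harmonic, h=-6: full span → s += -6 → s = 2.0000
seg 3 [66.5°–135.5°] uniform, h=26: full span → s += 26 → s = 28.0000
seg 4 [135.5°–163.4°] simple-harmonic, h=-19: θ=142.4° here. β=6.9, B=27.9. -19/2·(1 − cos(π·0.2473)) = -2.7260 → s = 25.2740

25.2740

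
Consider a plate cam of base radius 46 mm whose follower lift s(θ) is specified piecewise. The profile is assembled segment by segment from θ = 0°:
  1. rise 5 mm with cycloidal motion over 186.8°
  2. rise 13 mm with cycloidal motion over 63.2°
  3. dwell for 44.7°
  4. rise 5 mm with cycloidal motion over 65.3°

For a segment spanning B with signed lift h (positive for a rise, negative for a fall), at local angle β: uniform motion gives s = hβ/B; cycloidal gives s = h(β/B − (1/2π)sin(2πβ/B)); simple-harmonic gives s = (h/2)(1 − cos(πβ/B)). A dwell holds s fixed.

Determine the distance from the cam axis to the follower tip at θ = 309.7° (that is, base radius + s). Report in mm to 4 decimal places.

seg 1 [0°–186.8°] cycloidal, h=5: full span → s += 5 → s = 5.0000
seg 2 [186.8°–250°] cycloidal, h=13: full span → s += 13 → s = 18.0000
seg 3 [250°–294.7°] dwell: s stays 18.0000
seg 4 [294.7°–360°] cycloidal, h=5: θ=309.7° here. β=15, B=65.3. 5·(0.2297 − sin(2π·0.2297)/(2π)) = 0.3592 → s = 18.3592
radial distance = base radius + s = 46 + 18.3592 = 64.3592

64.3592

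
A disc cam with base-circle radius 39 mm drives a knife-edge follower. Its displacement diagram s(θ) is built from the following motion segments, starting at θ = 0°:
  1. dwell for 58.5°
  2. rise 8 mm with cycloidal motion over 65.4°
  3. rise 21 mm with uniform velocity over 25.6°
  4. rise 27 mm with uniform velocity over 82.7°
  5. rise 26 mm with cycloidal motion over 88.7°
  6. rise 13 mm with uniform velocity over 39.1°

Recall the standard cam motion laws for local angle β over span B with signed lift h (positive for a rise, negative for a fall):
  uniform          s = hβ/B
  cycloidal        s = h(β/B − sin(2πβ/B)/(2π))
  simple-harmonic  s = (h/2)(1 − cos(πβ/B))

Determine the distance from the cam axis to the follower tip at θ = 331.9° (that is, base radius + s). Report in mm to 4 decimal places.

seg 1 [0°–58.5°] dwell: s stays 0.0000
seg 2 [58.5°–123.9°] cycloidal, h=8: full span → s += 8 → s = 8.0000
seg 3 [123.9°–149.5°] uniform, h=21: full span → s += 21 → s = 29.0000
seg 4 [149.5°–232.2°] uniform, h=27: full span → s += 27 → s = 56.0000
seg 5 [232.2°–320.9°] cycloidal, h=26: full span → s += 26 → s = 82.0000
seg 6 [320.9°–360°] uniform, h=13: θ=331.9° here. β=11, B=39.1. 13·11/39.1 = 3.6573 → s = 85.6573
radial distance = base radius + s = 39 + 85.6573 = 124.6573

124.6573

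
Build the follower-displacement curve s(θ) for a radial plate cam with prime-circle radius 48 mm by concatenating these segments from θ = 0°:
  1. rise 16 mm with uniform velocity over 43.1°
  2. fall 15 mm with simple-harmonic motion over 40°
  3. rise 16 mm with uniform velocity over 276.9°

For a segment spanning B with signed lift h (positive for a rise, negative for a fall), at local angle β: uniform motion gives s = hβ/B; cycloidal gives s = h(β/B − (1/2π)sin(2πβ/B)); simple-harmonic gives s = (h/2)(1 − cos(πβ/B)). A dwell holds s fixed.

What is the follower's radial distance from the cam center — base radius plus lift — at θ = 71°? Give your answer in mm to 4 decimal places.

seg 1 [0°–43.1°] uniform, h=16: full span → s += 16 → s = 16.0000
seg 2 [43.1°–83.1°] simple-harmonic, h=-15: θ=71° here. β=27.9, B=40. -15/2·(1 − cos(π·0.6975)) = -11.8606 → s = 4.1394
radial distance = base radius + s = 48 + 4.1394 = 52.1394

52.1394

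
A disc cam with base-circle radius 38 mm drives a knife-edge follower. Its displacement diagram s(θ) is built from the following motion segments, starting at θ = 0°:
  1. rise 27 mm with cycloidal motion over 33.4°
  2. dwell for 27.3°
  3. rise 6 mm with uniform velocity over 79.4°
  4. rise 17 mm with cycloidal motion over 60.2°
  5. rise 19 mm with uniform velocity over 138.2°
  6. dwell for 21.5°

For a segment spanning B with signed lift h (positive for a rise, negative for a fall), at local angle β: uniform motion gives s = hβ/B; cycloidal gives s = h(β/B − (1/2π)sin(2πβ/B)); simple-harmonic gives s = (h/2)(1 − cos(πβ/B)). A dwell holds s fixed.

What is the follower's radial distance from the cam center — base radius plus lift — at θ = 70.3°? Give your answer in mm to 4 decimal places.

seg 1 [0°–33.4°] cycloidal, h=27: full span → s += 27 → s = 27.0000
seg 2 [33.4°–60.7°] dwell: s stays 27.0000
seg 3 [60.7°–140.1°] uniform, h=6: θ=70.3° here. β=9.6, B=79.4. 6·9.6/79.4 = 0.7254 → s = 27.7254
radial distance = base radius + s = 38 + 27.7254 = 65.7254

65.7254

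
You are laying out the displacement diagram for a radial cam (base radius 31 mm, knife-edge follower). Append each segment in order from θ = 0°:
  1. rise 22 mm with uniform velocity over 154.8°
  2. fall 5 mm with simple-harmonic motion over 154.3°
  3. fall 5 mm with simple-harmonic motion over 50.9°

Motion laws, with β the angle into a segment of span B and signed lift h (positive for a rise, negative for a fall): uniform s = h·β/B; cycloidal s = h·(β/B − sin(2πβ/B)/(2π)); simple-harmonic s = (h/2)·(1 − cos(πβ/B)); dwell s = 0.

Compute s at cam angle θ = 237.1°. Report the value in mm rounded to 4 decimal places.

seg 1 [0°–154.8°] uniform, h=22: full span → s += 22 → s = 22.0000
seg 2 [154.8°–309.1°] simple-harmonic, h=-5: θ=237.1° here. β=82.3, B=154.3. -5/2·(1 − cos(π·0.5334)) = -2.7617 → s = 19.2383

19.2383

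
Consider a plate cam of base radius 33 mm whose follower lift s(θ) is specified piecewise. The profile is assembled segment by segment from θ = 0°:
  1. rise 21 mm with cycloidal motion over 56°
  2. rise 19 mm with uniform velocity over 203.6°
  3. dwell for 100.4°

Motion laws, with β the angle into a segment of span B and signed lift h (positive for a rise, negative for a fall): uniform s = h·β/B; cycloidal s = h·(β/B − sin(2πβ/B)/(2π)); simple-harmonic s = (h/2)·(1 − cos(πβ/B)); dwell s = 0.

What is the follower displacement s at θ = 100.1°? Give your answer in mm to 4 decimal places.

seg 1 [0°–56°] cycloidal, h=21: full span → s += 21 → s = 21.0000
seg 2 [56°–259.6°] uniform, h=19: θ=100.1° here. β=44.1, B=203.6. 19·44.1/203.6 = 4.1154 → s = 25.1154

25.1154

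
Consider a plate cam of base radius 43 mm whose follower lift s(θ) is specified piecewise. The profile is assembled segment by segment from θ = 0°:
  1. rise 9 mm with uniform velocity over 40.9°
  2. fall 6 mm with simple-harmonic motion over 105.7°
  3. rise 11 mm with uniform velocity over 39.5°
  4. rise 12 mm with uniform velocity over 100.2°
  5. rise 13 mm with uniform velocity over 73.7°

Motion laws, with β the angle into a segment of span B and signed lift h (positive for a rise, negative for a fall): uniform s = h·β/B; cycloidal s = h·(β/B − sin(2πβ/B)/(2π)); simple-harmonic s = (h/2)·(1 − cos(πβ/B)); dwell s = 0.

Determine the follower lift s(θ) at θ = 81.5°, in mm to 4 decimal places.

seg 1 [0°–40.9°] uniform, h=9: full span → s += 9 → s = 9.0000
seg 2 [40.9°–146.6°] simple-harmonic, h=-6: θ=81.5° here. β=40.6, B=105.7. -6/2·(1 − cos(π·0.3841)) = -1.9317 → s = 7.0683

7.0683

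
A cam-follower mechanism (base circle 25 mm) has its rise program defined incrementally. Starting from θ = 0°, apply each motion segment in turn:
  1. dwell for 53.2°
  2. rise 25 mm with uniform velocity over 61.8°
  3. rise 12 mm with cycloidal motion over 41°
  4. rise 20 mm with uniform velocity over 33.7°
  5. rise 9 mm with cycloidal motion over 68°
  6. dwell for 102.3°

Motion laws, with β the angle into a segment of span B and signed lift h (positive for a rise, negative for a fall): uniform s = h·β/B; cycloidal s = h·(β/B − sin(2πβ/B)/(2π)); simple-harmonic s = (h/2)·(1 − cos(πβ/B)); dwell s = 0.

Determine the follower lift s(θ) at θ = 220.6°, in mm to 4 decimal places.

seg 1 [0°–53.2°] dwell: s stays 0.0000
seg 2 [53.2°–115°] uniform, h=25: full span → s += 25 → s = 25.0000
seg 3 [115°–156°] cycloidal, h=12: full span → s += 12 → s = 37.0000
seg 4 [156°–189.7°] uniform, h=20: full span → s += 20 → s = 57.0000
seg 5 [189.7°–257.7°] cycloidal, h=9: θ=220.6° here. β=30.9, B=68. 9·(0.4544 − sin(2π·0.4544)/(2π)) = 3.6850 → s = 60.6850

60.6850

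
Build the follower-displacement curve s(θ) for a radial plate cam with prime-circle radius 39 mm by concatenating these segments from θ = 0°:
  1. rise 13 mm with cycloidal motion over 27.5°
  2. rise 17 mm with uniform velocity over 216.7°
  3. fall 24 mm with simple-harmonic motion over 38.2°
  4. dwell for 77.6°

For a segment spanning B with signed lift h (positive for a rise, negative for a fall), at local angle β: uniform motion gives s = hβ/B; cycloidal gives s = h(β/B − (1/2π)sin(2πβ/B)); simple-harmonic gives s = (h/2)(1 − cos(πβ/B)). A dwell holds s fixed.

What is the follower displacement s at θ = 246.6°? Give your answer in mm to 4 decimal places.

seg 1 [0°–27.5°] cycloidal, h=13: full span → s += 13 → s = 13.0000
seg 2 [27.5°–244.2°] uniform, h=17: full span → s += 17 → s = 30.0000
seg 3 [244.2°–282.4°] simple-harmonic, h=-24: θ=246.6° here. β=2.4, B=38.2. -24/2·(1 − cos(π·0.0628)) = -0.2330 → s = 29.7670

29.7670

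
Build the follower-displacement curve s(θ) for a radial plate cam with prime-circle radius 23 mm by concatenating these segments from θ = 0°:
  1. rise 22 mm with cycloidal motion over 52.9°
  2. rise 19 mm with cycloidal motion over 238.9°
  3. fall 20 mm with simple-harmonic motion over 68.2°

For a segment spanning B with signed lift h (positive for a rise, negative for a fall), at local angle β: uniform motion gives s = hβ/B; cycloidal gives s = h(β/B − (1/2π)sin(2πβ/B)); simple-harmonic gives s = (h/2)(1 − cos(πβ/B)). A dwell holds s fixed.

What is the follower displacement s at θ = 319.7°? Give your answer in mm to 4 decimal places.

seg 1 [0°–52.9°] cycloidal, h=22: full span → s += 22 → s = 22.0000
seg 2 [52.9°–291.8°] cycloidal, h=19: full span → s += 19 → s = 41.0000
seg 3 [291.8°–360°] simple-harmonic, h=-20: θ=319.7° here. β=27.9, B=68.2. -20/2·(1 − cos(π·0.4091)) = -7.1827 → s = 33.8173

33.8173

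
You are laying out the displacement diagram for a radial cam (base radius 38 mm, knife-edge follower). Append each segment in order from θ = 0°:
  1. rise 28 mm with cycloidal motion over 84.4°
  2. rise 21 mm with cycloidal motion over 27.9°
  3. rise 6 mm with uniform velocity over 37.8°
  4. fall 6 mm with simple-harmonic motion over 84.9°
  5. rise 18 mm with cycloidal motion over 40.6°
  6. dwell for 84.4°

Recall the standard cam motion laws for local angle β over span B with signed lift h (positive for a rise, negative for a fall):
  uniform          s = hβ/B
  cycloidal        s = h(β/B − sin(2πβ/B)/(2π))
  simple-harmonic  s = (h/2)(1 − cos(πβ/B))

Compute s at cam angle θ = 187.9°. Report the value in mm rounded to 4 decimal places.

seg 1 [0°–84.4°] cycloidal, h=28: full span → s += 28 → s = 28.0000
seg 2 [84.4°–112.3°] cycloidal, h=21: full span → s += 21 → s = 49.0000
seg 3 [112.3°–150.1°] uniform, h=6: full span → s += 6 → s = 55.0000
seg 4 [150.1°–235°] simple-harmonic, h=-6: θ=187.9° here. β=37.8, B=84.9. -6/2·(1 − cos(π·0.4452)) = -2.4863 → s = 52.5137

52.5137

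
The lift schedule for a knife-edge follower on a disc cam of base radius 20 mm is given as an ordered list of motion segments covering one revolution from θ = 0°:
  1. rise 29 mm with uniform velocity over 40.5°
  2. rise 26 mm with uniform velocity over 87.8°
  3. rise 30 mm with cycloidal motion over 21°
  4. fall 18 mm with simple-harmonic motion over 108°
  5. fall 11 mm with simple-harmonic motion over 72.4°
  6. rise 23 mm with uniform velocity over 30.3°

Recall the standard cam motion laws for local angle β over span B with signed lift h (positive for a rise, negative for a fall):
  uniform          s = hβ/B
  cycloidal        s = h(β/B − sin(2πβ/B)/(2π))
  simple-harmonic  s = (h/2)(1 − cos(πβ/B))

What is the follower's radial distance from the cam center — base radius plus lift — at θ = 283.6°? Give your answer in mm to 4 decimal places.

seg 1 [0°–40.5°] uniform, h=29: full span → s += 29 → s = 29.0000
seg 2 [40.5°–128.3°] uniform, h=26: full span → s += 26 → s = 55.0000
seg 3 [128.3°–149.3°] cycloidal, h=30: full span → s += 30 → s = 85.0000
seg 4 [149.3°–257.3°] simple-harmonic, h=-18: full span → s += -18 → s = 67.0000
seg 5 [257.3°–329.7°] simple-harmonic, h=-11: θ=283.6° here. β=26.3, B=72.4. -11/2·(1 − cos(π·0.3633)) = -3.2093 → s = 63.7907
radial distance = base radius + s = 20 + 63.7907 = 83.7907

83.7907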